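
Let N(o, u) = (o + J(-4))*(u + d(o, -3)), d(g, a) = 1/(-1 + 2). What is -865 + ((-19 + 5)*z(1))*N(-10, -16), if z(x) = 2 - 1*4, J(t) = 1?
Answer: 2915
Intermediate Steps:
d(g, a) = 1 (d(g, a) = 1/1 = 1)
z(x) = -2 (z(x) = 2 - 4 = -2)
N(o, u) = (1 + o)*(1 + u) (N(o, u) = (o + 1)*(u + 1) = (1 + o)*(1 + u))
-865 + ((-19 + 5)*z(1))*N(-10, -16) = -865 + ((-19 + 5)*(-2))*(1 - 10 - 16 - 10*(-16)) = -865 + (-14*(-2))*(1 - 10 - 16 + 160) = -865 + 28*135 = -865 + 3780 = 2915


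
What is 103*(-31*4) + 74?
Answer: -12698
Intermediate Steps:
103*(-31*4) + 74 = 103*(-124) + 74 = -12772 + 74 = -12698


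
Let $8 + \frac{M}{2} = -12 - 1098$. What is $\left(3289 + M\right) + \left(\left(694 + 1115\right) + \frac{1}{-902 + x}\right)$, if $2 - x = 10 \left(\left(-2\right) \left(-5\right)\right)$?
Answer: $\frac{2861999}{1000} \approx 2862.0$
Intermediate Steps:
$M = -2236$ ($M = -16 + 2 \left(-12 - 1098\right) = -16 + 2 \left(-1110\right) = -16 - 2220 = -2236$)
$x = -98$ ($x = 2 - 10 \left(\left(-2\right) \left(-5\right)\right) = 2 - 10 \cdot 10 = 2 - 100 = -98$)
$\left(3289 + M\right) + \left(\left(694 + 1115\right) + \frac{1}{-902 + x}\right) = \left(3289 - 2236\right) + \left(\left(694 + 1115\right) + \frac{1}{-902 - 98}\right) = 1053 + \left(1809 + \frac{1}{-1000}\right) = 1053 + \left(1809 - \frac{1}{1000}\right) = 1053 + \frac{1808999}{1000} = \frac{2861999}{1000}$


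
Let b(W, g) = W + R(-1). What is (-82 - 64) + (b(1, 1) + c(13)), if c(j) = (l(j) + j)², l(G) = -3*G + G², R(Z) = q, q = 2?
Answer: 20306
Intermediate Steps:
R(Z) = 2
l(G) = G² - 3*G
b(W, g) = 2 + W (b(W, g) = W + 2 = 2 + W)
c(j) = (j + j*(-3 + j))² (c(j) = (j*(-3 + j) + j)² = (j + j*(-3 + j))²)
(-82 - 64) + (b(1, 1) + c(13)) = (-82 - 64) + ((2 + 1) + 13²*(-2 + 13)²) = -146 + (3 + 169*11²) = -146 + (3 + 169*121) = -146 + (3 + 20449) = -146 + 20452 = 20306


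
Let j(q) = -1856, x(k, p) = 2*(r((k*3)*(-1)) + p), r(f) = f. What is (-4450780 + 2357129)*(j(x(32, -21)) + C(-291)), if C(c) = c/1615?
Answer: 6276202505881/1615 ≈ 3.8862e+9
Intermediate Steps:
x(k, p) = -6*k + 2*p (x(k, p) = 2*((k*3)*(-1) + p) = 2*((3*k)*(-1) + p) = 2*(-3*k + p) = 2*(p - 3*k) = -6*k + 2*p)
C(c) = c/1615 (C(c) = c*(1/1615) = c/1615)
(-4450780 + 2357129)*(j(x(32, -21)) + C(-291)) = (-4450780 + 2357129)*(-1856 + (1/1615)*(-291)) = -2093651*(-1856 - 291/1615) = -2093651*(-2997731/1615) = 6276202505881/1615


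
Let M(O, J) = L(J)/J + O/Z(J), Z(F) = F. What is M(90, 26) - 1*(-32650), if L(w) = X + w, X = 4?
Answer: 424510/13 ≈ 32655.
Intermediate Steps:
L(w) = 4 + w
M(O, J) = O/J + (4 + J)/J (M(O, J) = (4 + J)/J + O/J = O/J + (4 + J)/J)
M(90, 26) - 1*(-32650) = (4 + 26 + 90)/26 - 1*(-32650) = (1/26)*120 + 32650 = 60/13 + 32650 = 424510/13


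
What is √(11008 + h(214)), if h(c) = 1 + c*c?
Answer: √56805 ≈ 238.34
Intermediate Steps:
h(c) = 1 + c²
√(11008 + h(214)) = √(11008 + (1 + 214²)) = √(11008 + (1 + 45796)) = √(11008 + 45797) = √56805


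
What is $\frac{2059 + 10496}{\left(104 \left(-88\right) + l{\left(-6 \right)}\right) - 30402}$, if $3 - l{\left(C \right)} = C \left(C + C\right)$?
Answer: $- \frac{12555}{39623} \approx -0.31686$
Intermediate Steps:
$l{\left(C \right)} = 3 - 2 C^{2}$ ($l{\left(C \right)} = 3 - C \left(C + C\right) = 3 - C 2 C = 3 - 2 C^{2}$)
$\frac{2059 + 10496}{\left(104 \left(-88\right) + l{\left(-6 \right)}\right) - 30402} = \frac{2059 + 10496}{\left(104 \left(-88\right) + \left(3 - 2 \left(-6\right)^{2}\right)\right) - 30402} = \frac{12555}{\left(-9152 + \left(3 - 72\right)\right) - 30402} = \frac{12555}{\left(-9152 - 69\right) - 30402} = \frac{12555}{-9221 - 30402} = \frac{12555}{-39623} = 12555 \left(- \frac{1}{39623}\right) = - \frac{12555}{39623}$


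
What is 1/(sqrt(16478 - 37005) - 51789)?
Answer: -51789/2682121048 - I*sqrt(20527)/2682121048 ≈ -1.9309e-5 - 5.3418e-8*I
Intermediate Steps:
1/(sqrt(16478 - 37005) - 51789) = 1/(sqrt(-20527) - 51789) = 1/(I*sqrt(20527) - 51789) = 1/(-51789 + I*sqrt(20527))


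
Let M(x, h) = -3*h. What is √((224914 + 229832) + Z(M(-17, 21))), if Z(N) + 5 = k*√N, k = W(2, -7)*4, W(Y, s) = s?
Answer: √(454741 - 84*I*√7) ≈ 674.34 - 0.165*I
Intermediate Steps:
k = -28 (k = -7*4 = -28)
Z(N) = -5 - 28*√N
√((224914 + 229832) + Z(M(-17, 21))) = √((224914 + 229832) + (-5 - 28*3*I*√7)) = √(454746 + (-5 - 84*I*√7)) = √(454741 - 84*I*√7)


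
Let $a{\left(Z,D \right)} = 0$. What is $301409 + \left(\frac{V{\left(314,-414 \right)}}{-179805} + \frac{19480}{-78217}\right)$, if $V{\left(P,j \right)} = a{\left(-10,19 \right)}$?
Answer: $\frac{23575288273}{78217} \approx 3.0141 \cdot 10^{5}$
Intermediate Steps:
$V{\left(P,j \right)} = 0$
$301409 + \left(\frac{V{\left(314,-414 \right)}}{-179805} + \frac{19480}{-78217}\right) = 301409 + \left(\frac{0}{-179805} + \frac{19480}{-78217}\right) = 301409 + \left(0 \left(- \frac{1}{179805}\right) + 19480 \left(- \frac{1}{78217}\right)\right) = 301409 + \left(0 - \frac{19480}{78217}\right) = 301409 - \frac{19480}{78217} = \frac{23575288273}{78217}$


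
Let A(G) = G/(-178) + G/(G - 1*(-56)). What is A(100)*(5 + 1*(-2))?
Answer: 275/1157 ≈ 0.23768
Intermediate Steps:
A(G) = -G/178 + G/(56 + G) (A(G) = G*(-1/178) + G/(G + 56) = -G/178 + G/(56 + G))
A(100)*(5 + 1*(-2)) = ((1/178)*100*(122 - 1*100)/(56 + 100))*(5 + 1*(-2)) = ((1/178)*100*(122 - 100)/156)*(5 - 2) = ((1/178)*100*(1/156)*22)*3 = (275/3471)*3 = 275/1157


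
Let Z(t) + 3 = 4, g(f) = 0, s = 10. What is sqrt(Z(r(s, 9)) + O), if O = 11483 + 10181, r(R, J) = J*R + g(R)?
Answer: sqrt(21665) ≈ 147.19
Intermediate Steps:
r(R, J) = J*R (r(R, J) = J*R + 0 = J*R)
Z(t) = 1 (Z(t) = -3 + 4 = 1)
O = 21664
sqrt(Z(r(s, 9)) + O) = sqrt(1 + 21664) = sqrt(21665)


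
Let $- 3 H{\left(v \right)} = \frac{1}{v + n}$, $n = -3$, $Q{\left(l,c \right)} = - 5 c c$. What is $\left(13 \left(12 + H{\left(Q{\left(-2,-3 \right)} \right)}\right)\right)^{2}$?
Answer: $\frac{505215529}{20736} \approx 24364.0$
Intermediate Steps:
$Q{\left(l,c \right)} = - 5 c^{2}$
$H{\left(v \right)} = - \frac{1}{3 \left(-3 + v\right)}$ ($H{\left(v \right)} = - \frac{1}{3 \left(v - 3\right)} = - \frac{1}{3 \left(-3 + v\right)}$)
$\left(13 \left(12 + H{\left(Q{\left(-2,-3 \right)} \right)}\right)\right)^{2} = \left(13 \left(12 - \frac{1}{-9 + 3 \left(- 5 \left(-3\right)^{2}\right)}\right)\right)^{2} = \left(13 \left(12 - \frac{1}{-9 + 3 \left(\left(-5\right) 9\right)}\right)\right)^{2} = \left(13 \left(12 - \frac{1}{-9 + 3 \left(-45\right)}\right)\right)^{2} = \left(13 \left(12 - \frac{1}{-9 - 135}\right)\right)^{2} = \left(13 \left(12 - \frac{1}{-144}\right)\right)^{2} = \left(13 \left(12 - - \frac{1}{144}\right)\right)^{2} = \left(13 \left(12 + \frac{1}{144}\right)\right)^{2} = \left(13 \cdot \frac{1729}{144}\right)^{2} = \left(\frac{22477}{144}\right)^{2} = \frac{505215529}{20736}$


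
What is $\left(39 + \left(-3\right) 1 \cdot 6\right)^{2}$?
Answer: $441$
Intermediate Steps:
$\left(39 + \left(-3\right) 1 \cdot 6\right)^{2} = \left(39 - 18\right)^{2} = 21^{2} = 441$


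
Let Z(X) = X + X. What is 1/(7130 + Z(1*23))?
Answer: 1/7176 ≈ 0.00013935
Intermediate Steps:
Z(X) = 2*X
1/(7130 + Z(1*23)) = 1/(7130 + 2*(1*23)) = 1/(7130 + 2*23) = 1/(7130 + 46) = 1/7176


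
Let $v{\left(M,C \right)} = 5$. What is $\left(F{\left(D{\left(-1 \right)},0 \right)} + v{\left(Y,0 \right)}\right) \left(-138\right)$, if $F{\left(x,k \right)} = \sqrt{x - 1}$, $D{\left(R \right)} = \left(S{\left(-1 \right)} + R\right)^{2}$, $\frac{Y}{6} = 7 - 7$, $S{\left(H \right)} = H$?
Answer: $-690 - 138 \sqrt{3} \approx -929.02$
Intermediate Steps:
$Y = 0$ ($Y = 6 \left(7 - 7\right) = 6 \cdot 0 = 0$)
$D{\left(R \right)} = \left(-1 + R\right)^{2}$
$F{\left(x,k \right)} = \sqrt{-1 + x}$
$\left(F{\left(D{\left(-1 \right)},0 \right)} + v{\left(Y,0 \right)}\right) \left(-138\right) = \left(\sqrt{-1 + \left(-1 - 1\right)^{2}} + 5\right) \left(-138\right) = \left(\sqrt{-1 + \left(-2\right)^{2}} + 5\right) \left(-138\right) = \left(\sqrt{-1 + 4} + 5\right) \left(-138\right) = \left(\sqrt{3} + 5\right) \left(-138\right) = \left(5 + \sqrt{3}\right) \left(-138\right) = -690 - 138 \sqrt{3}$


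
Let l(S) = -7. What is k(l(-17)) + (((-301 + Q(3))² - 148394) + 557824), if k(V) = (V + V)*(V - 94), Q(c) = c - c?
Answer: 501445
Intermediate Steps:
Q(c) = 0
k(V) = 2*V*(-94 + V) (k(V) = (2*V)*(-94 + V) = 2*V*(-94 + V))
k(l(-17)) + (((-301 + Q(3))² - 148394) + 557824) = 2*(-7)*(-94 - 7) + (((-301 + 0)² - 148394) + 557824) = 2*(-7)*(-101) + (((-301)² - 148394) + 557824) = 1414 + ((90601 - 148394) + 557824) = 1414 + (-57793 + 557824) = 1414 + 500031 = 501445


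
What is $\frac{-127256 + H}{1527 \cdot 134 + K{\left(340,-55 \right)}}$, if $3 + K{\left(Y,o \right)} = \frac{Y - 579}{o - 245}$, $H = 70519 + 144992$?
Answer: $\frac{26476500}{61384739} \approx 0.43132$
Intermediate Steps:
$H = 215511$
$K{\left(Y,o \right)} = -3 + \frac{-579 + Y}{-245 + o}$ ($K{\left(Y,o \right)} = -3 + \frac{Y - 579}{o - 245} = -3 + \frac{-579 + Y}{-245 + o}$)
$\frac{-127256 + H}{1527 \cdot 134 + K{\left(340,-55 \right)}} = \frac{-127256 + 215511}{1527 \cdot 134 + \frac{156 + 340 - -165}{-245 - 55}} = \frac{88255}{204618 + \frac{156 + 340 + 165}{-300}} = \frac{88255}{204618 - \frac{661}{300}} = \frac{88255}{\frac{61384739}{300}} = 88255 \cdot \frac{300}{61384739} = \frac{26476500}{61384739}$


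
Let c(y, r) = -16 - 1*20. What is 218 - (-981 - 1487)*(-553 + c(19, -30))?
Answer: -1453434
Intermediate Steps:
c(y, r) = -36 (c(y, r) = -16 - 20 = -36)
218 - (-981 - 1487)*(-553 + c(19, -30)) = 218 - (-981 - 1487)*(-553 - 36) = 218 - (-2468)*(-589) = 218 - 1*1453652 = 218 - 1453652 = -1453434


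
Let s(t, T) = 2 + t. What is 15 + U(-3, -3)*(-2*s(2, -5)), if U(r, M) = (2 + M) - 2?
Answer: 39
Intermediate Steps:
U(r, M) = M
15 + U(-3, -3)*(-2*s(2, -5)) = 15 - (-6)*(2 + 2) = 15 - (-6)*4 = 15 - 3*(-8) = 15 + 24 = 39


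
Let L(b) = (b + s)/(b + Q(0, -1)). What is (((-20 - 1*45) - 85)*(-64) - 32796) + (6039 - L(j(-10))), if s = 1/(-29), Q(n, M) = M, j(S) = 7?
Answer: -1492760/87 ≈ -17158.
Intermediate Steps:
s = -1/29 ≈ -0.034483
L(b) = (-1/29 + b)/(-1 + b) (L(b) = (b - 1/29)/(b - 1) = (-1/29 + b)/(-1 + b))
(((-20 - 1*45) - 85)*(-64) - 32796) + (6039 - L(j(-10))) = (((-20 - 1*45) - 85)*(-64) - 32796) + (6039 - (-1/29 + 7)/(-1 + 7)) = (((-20 - 45) - 85)*(-64) - 32796) + (6039 - 202/(6*29)) = ((-65 - 85)*(-64) - 32796) + (6039 - 202/(6*29)) = (-150*(-64) - 32796) + (6039 - 1*101/87) = (9600 - 32796) + (6039 - 101/87) = -23196 + 525292/87 = -1492760/87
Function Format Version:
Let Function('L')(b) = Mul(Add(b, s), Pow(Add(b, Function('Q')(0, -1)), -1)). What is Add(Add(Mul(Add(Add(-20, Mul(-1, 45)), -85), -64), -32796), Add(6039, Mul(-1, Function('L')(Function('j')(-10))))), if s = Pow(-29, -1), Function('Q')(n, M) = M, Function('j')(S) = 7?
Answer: Rational(-1492760, 87) ≈ -17158.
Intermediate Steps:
s = Rational(-1, 29) ≈ -0.034483
Function('L')(b) = Mul(Pow(Add(-1, b), -1), Add(Rational(-1, 29), b)) (Function('L')(b) = Mul(Add(b, Rational(-1, 29)), Pow(Add(b, -1), -1)) = Mul(Add(Rational(-1, 29), b), Pow(Add(-1, b), -1)) = Mul(Pow(Add(-1, b), -1), Add(Rational(-1, 29), b)))
Add(Add(Mul(Add(Add(-20, Mul(-1, 45)), -85), -64), -32796), Add(6039, Mul(-1, Function('L')(Function('j')(-10))))) = Add(Add(Mul(Add(Add(-20, Mul(-1, 45)), -85), -64), -32796), Add(6039, Mul(-1, Mul(Pow(Add(-1, 7), -1), Add(Rational(-1, 29), 7))))) = Add(Add(Mul(Add(Add(-20, -45), -85), -64), -32796), Add(6039, Mul(-1, Mul(Pow(6, -1), Rational(202, 29))))) = Add(Add(Mul(Add(-65, -85), -64), -32796), Add(6039, Mul(-1, Mul(Rational(1, 6), Rational(202, 29))))) = Add(Add(Mul(-150, -64), -32796), Add(6039, Mul(-1, Rational(101, 87)))) = Add(Add(9600, -32796), Add(6039, Rational(-101, 87))) = Add(-23196, Rational(525292, 87)) = Rational(-1492760, 87)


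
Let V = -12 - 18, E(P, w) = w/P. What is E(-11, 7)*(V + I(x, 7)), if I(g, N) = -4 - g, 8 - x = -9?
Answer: 357/11 ≈ 32.455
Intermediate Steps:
x = 17 (x = 8 - 1*(-9) = 8 + 9 = 17)
V = -30
E(-11, 7)*(V + I(x, 7)) = (7/(-11))*(-30 + (-4 - 1*17)) = (7*(-1/11))*(-30 + (-4 - 17)) = -7*(-30 - 21)/11 = -7/11*(-51) = 357/11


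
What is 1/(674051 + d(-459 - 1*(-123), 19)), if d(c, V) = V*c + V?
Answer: 1/667686 ≈ 1.4977e-6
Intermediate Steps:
d(c, V) = V + V*c
1/(674051 + d(-459 - 1*(-123), 19)) = 1/(674051 + 19*(1 + (-459 - 1*(-123)))) = 1/(674051 + 19*(1 + (-459 + 123))) = 1/(674051 + 19*(1 - 336)) = 1/(674051 + 19*(-335)) = 1/(674051 - 6365) = 1/667686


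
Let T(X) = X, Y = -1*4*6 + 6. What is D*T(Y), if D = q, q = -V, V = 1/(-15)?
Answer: -6/5 ≈ -1.2000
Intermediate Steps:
Y = -18 (Y = -4*6 + 6 = -24 + 6 = -18)
V = -1/15 ≈ -0.066667
q = 1/15 (q = -1*(-1/15) = 1/15 ≈ 0.066667)
D = 1/15 ≈ 0.066667
D*T(Y) = (1/15)*(-18) = -6/5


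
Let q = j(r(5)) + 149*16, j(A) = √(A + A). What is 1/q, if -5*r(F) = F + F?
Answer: 596/1420865 - I/2841730 ≈ 0.00041946 - 3.519e-7*I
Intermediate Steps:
r(F) = -2*F/5 (r(F) = -(F + F)/5 = -2*F/5)
j(A) = √2*√A (j(A) = √(2*A) = √2*√A)
q = 2384 + 2*I (q = √2*√(-⅖*5) + 149*16 = √2*√(-2) + 2384 = √2*(I*√2) + 2384 = 2*I + 2384 = 2384 + 2*I ≈ 2384.0 + 2.0*I)
1/q = 1/(2384 + 2*I) = (2384 - 2*I)/5683460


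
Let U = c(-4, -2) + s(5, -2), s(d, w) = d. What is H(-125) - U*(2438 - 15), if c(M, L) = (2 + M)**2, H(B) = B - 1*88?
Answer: -22020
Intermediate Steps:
H(B) = -88 + B (H(B) = B - 88 = -88 + B)
U = 9 (U = (2 - 4)**2 + 5 = (-2)**2 + 5 = 4 + 5 = 9)
H(-125) - U*(2438 - 15) = (-88 - 125) - 9*(2438 - 15) = -213 - 9*2423 = -213 - 1*21807 = -213 - 21807 = -22020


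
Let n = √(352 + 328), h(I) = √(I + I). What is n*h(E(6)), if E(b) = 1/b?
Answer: 2*√510/3 ≈ 15.055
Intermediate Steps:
h(I) = √2*√I (h(I) = √(2*I) = √2*√I)
n = 2*√170 (n = √680 = 2*√170 ≈ 26.077)
n*h(E(6)) = (2*√170)*(√2*√(1/6)) = (2*√170)*(√2*√(⅙)) = (2*√170)*(√2*(√6/6)) = (2*√170)*(√3/3) = 2*√510/3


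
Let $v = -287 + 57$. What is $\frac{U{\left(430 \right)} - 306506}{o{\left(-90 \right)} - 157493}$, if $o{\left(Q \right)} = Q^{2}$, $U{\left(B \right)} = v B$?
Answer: $\frac{405406}{149393} \approx 2.7137$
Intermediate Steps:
$v = -230$
$U{\left(B \right)} = - 230 B$
$\frac{U{\left(430 \right)} - 306506}{o{\left(-90 \right)} - 157493} = \frac{\left(-230\right) 430 - 306506}{\left(-90\right)^{2} - 157493} = \frac{-98900 - 306506}{8100 - 157493} = - \frac{405406}{-149393} = \left(-405406\right) \left(- \frac{1}{149393}\right) = \frac{405406}{149393}$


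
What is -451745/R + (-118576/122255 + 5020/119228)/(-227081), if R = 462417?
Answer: -373815438499143952306/382648035007386057945 ≈ -0.97692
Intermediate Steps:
-451745/R + (-118576/122255 + 5020/119228)/(-227081) = -451745/462417 + (-118576/122255 + 5020/119228)/(-227081) = -451745*1/462417 + (-118576*1/122255 + 5020*(1/119228))*(-1/227081) = -451745/462417 + (-118576/122255 + 1255/29807)*(-1/227081) = -451745/462417 - 3380964807/3644054785*(-1/227081) = -451745/462417 + 3380964807/827495604632585 = -373815438499143952306/382648035007386057945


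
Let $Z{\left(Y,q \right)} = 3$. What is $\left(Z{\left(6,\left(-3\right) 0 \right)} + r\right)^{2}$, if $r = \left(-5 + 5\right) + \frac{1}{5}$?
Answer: $\frac{256}{25} \approx 10.24$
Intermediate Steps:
$r = \frac{1}{5}$ ($r = 0 + \frac{1}{5} = \frac{1}{5} \approx 0.2$)
$\left(Z{\left(6,\left(-3\right) 0 \right)} + r\right)^{2} = \left(3 + \frac{1}{5}\right)^{2} = \left(\frac{16}{5}\right)^{2} = \frac{256}{25}$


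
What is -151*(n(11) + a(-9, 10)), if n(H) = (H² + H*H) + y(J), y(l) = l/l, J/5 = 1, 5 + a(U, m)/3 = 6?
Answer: -37146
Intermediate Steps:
a(U, m) = 3 (a(U, m) = -15 + 3*6 = -15 + 18 = 3)
J = 5 (J = 5*1 = 5)
y(l) = 1
n(H) = 1 + 2*H² (n(H) = (H² + H*H) + 1 = (H² + H²) + 1 = 2*H² + 1 = 1 + 2*H²)
-151*(n(11) + a(-9, 10)) = -151*((1 + 2*11²) + 3) = -151*((1 + 2*121) + 3) = -151*((1 + 242) + 3) = -151*(243 + 3) = -151*246 = -37146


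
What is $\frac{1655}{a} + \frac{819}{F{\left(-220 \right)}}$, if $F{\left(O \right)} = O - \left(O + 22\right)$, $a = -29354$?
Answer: $- \frac{6019334}{161447} \approx -37.284$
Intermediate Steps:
$F{\left(O \right)} = -22$ ($F{\left(O \right)} = O - \left(22 + O\right) = -22$)
$\frac{1655}{a} + \frac{819}{F{\left(-220 \right)}} = \frac{1655}{-29354} + \frac{819}{-22} = 1655 \left(- \frac{1}{29354}\right) + 819 \left(- \frac{1}{22}\right) = - \frac{1655}{29354} - \frac{819}{22} = - \frac{6019334}{161447}$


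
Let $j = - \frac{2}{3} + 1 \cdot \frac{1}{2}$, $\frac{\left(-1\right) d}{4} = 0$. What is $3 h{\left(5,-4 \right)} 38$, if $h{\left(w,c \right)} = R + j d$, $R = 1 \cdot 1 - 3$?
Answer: $-228$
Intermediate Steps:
$d = 0$ ($d = \left(-4\right) 0 = 0$)
$R = -2$ ($R = 1 - 3 = -2$)
$j = - \frac{1}{6}$ ($j = \left(-2\right) \frac{1}{3} + 1 \cdot \frac{1}{2} = - \frac{2}{3} + \frac{1}{2} = - \frac{1}{6} \approx -0.16667$)
$h{\left(w,c \right)} = -2$ ($h{\left(w,c \right)} = -2 - 0 = -2 + 0 = -2$)
$3 h{\left(5,-4 \right)} 38 = 3 \left(-2\right) 38 = \left(-6\right) 38 = -228$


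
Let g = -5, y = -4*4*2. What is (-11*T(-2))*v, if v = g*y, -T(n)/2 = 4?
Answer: 14080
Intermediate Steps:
T(n) = -8 (T(n) = -2*4 = -8)
y = -32 (y = -16*2 = -32)
v = 160 (v = -5*(-32) = 160)
(-11*T(-2))*v = -11*(-8)*160 = 88*160 = 14080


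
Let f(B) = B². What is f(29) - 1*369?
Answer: 472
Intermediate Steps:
f(29) - 1*369 = 29² - 1*369 = 841 - 369 = 472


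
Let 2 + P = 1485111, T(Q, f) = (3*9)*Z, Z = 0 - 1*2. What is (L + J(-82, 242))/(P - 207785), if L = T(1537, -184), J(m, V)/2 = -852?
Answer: -879/638662 ≈ -0.0013763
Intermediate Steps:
Z = -2 (Z = 0 - 2 = -2)
J(m, V) = -1704 (J(m, V) = 2*(-852) = -1704)
T(Q, f) = -54 (T(Q, f) = (3*9)*(-2) = 27*(-2) = -54)
P = 1485109 (P = -2 + 1485111 = 1485109)
L = -54
(L + J(-82, 242))/(P - 207785) = (-54 - 1704)/(1485109 - 207785) = -1758/1277324 = -1758*1/1277324 = -879/638662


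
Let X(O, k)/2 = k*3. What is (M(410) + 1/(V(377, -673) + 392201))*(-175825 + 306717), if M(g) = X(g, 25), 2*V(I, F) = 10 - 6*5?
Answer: 7700199786692/392191 ≈ 1.9634e+7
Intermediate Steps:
V(I, F) = -10 (V(I, F) = (10 - 6*5)/2 = (10 - 30)/2 = (½)*(-20) = -10)
X(O, k) = 6*k (X(O, k) = 2*(k*3) = 2*(3*k) = 6*k)
M(g) = 150 (M(g) = 6*25 = 150)
(M(410) + 1/(V(377, -673) + 392201))*(-175825 + 306717) = (150 + 1/(-10 + 392201))*(-175825 + 306717) = (150 + 1/392191)*130892 = (58828651/392191)*130892 = 7700199786692/392191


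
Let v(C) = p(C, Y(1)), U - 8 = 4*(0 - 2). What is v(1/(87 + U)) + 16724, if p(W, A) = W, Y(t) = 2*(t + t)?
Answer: 1454989/87 ≈ 16724.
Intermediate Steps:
U = 0 (U = 8 + 4*(0 - 2) = 8 + 4*(-2) = 8 - 8 = 0)
Y(t) = 4*t (Y(t) = 2*(2*t) = 4*t)
v(C) = C
v(1/(87 + U)) + 16724 = 1/(87 + 0) + 16724 = 1/87 + 16724 = 1454989/87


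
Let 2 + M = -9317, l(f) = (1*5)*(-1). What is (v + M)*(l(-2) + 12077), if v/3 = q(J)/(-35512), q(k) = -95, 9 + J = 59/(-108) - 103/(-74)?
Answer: -499382488887/4439 ≈ -1.1250e+8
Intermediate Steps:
l(f) = -5 (l(f) = 5*(-1) = -5)
J = -32585/3996 (J = -9 + (59/(-108) - 103/(-74)) = -9 + (59*(-1/108) - 103*(-1/74)) = -9 + (-59/108 + 103/74) = -9 + 3379/3996 = -32585/3996 ≈ -8.1544)
M = -9319 (M = -2 - 9317 = -9319)
v = 285/35512 (v = 3*(-95/(-35512)) = 3*(-95*(-1/35512)) = 3*(95/35512) = 285/35512 ≈ 0.0080255)
(v + M)*(l(-2) + 12077) = (285/35512 - 9319)*(-5 + 12077) = -330936043/35512*12072 = -499382488887/4439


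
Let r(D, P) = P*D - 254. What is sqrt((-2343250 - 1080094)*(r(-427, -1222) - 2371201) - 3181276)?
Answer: 2*sqrt(1583005676277) ≈ 2.5164e+6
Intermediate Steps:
r(D, P) = -254 + D*P (r(D, P) = D*P - 254 = -254 + D*P)
sqrt((-2343250 - 1080094)*(r(-427, -1222) - 2371201) - 3181276) = sqrt((-2343250 - 1080094)*((-254 - 427*(-1222)) - 2371201) - 3181276) = sqrt(-3423344*((-254 + 521794) - 2371201) - 3181276) = sqrt(-3423344*(521540 - 2371201) - 3181276) = sqrt(-3423344*(-1849661) - 3181276) = sqrt(6332025886384 - 3181276) = sqrt(6332022705108) = 2*sqrt(1583005676277)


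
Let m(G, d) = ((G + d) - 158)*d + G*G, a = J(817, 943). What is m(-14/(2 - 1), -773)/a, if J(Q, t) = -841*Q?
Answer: -730681/687097 ≈ -1.0634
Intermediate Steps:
a = -687097 (a = -841*817 = -687097)
m(G, d) = G² + d*(-158 + G + d) (m(G, d) = (-158 + G + d)*d + G² = d*(-158 + G + d) + G² = G² + d*(-158 + G + d))
m(-14/(2 - 1), -773)/a = ((-14/(2 - 1))² + (-773)² - 158*(-773) + (-14/(2 - 1))*(-773))/(-687097) = ((-14/1)² + 597529 + 122134 + (-14/1)*(-773))*(-1/687097) = ((1*(-14))² + 597529 + 122134 + (1*(-14))*(-773))*(-1/687097) = ((-14)² + 597529 + 122134 - 14*(-773))*(-1/687097) = (196 + 597529 + 122134 + 10822)*(-1/687097) = 730681*(-1/687097) = -730681/687097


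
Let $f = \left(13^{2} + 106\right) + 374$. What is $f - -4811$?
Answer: $5460$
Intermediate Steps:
$f = 649$ ($f = \left(169 + 106\right) + 374 = 275 + 374 = 649$)
$f - -4811 = 649 - -4811 = 649 + 4811 = 5460$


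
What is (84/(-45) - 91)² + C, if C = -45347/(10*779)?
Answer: 3021178927/350550 ≈ 8618.4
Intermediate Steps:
C = -45347/7790 ≈ -5.8212
(84/(-45) - 91)² + C = (84/(-45) - 91)² - 45347/7790 = (84*(-1/45) - 91)² - 45347/7790 = (-28/15 - 91)² - 45347/7790 = (-1393/15)² - 45347/7790 = 1940449/225 - 45347/7790 = 3021178927/350550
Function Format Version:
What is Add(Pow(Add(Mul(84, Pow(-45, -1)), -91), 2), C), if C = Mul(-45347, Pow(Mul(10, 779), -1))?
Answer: Rational(3021178927, 350550) ≈ 8618.4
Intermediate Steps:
C = Rational(-45347, 7790) (C = Mul(-45347, Pow(7790, -1)) = Mul(-45347, Rational(1, 7790)) = Rational(-45347, 7790) ≈ -5.8212)
Add(Pow(Add(Mul(84, Pow(-45, -1)), -91), 2), C) = Add(Pow(Add(Mul(84, Pow(-45, -1)), -91), 2), Rational(-45347, 7790)) = Add(Pow(Add(Mul(84, Rational(-1, 45)), -91), 2), Rational(-45347, 7790)) = Add(Pow(Add(Rational(-28, 15), -91), 2), Rational(-45347, 7790)) = Add(Pow(Rational(-1393, 15), 2), Rational(-45347, 7790)) = Add(Rational(1940449, 225), Rational(-45347, 7790)) = Rational(3021178927, 350550)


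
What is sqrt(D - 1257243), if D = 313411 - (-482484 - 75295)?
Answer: I*sqrt(386053) ≈ 621.33*I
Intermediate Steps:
D = 871190 (D = 313411 - 1*(-557779) = 313411 + 557779 = 871190)
sqrt(D - 1257243) = sqrt(871190 - 1257243) = sqrt(-386053) = I*sqrt(386053)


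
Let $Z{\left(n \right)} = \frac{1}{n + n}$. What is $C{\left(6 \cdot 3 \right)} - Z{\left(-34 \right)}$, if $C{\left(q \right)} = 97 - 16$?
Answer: $\frac{5509}{68} \approx 81.015$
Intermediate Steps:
$Z{\left(n \right)} = \frac{1}{2 n}$
$C{\left(q \right)} = 81$ ($C{\left(q \right)} = 97 - 16 = 81$)
$C{\left(6 \cdot 3 \right)} - Z{\left(-34 \right)} = 81 - \frac{1}{2 \left(-34\right)} = 81 - \frac{1}{2} \left(- \frac{1}{34}\right) = 81 - - \frac{1}{68} = 81 + \frac{1}{68} = \frac{5509}{68}$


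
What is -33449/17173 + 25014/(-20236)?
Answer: -42555361/13365878 ≈ -3.1839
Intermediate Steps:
-33449/17173 + 25014/(-20236) = -33449*1/17173 + 25014*(-1/20236) = -2573/1321 - 12507/10118 = -42555361/13365878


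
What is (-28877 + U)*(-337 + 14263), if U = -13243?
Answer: -586563120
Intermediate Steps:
(-28877 + U)*(-337 + 14263) = (-28877 - 13243)*(-337 + 14263) = -42120*13926 = -586563120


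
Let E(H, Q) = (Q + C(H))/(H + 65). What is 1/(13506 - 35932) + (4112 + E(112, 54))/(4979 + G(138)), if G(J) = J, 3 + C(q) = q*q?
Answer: 16603730785/20311430034 ≈ 0.81746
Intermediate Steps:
C(q) = -3 + q² (C(q) = -3 + q*q = -3 + q²)
E(H, Q) = (-3 + Q + H²)/(65 + H) (E(H, Q) = (Q + (-3 + H²))/(H + 65) = (-3 + Q + H²)/(65 + H))
1/(13506 - 35932) + (4112 + E(112, 54))/(4979 + G(138)) = 1/(13506 - 35932) + (4112 + (-3 + 54 + 112²)/(65 + 112))/(4979 + 138) = 1/(-22426) + (4112 + (-3 + 54 + 12544)/177)/5117 = -1/22426 + (4112 + (1/177)*12595)*(1/5117) = -1/22426 + (4112 + 12595/177)*(1/5117) = -1/22426 + (740419/177)*(1/5117) = -1/22426 + 740419/905709 = 16603730785/20311430034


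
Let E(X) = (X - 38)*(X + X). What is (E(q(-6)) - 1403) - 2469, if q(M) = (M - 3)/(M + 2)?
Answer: -32263/8 ≈ -4032.9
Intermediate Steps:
q(M) = (-3 + M)/(2 + M)
E(X) = 2*X*(-38 + X) (E(X) = (-38 + X)*(2*X) = 2*X*(-38 + X))
(E(q(-6)) - 1403) - 2469 = (2*((-3 - 6)/(2 - 6))*(-38 + (-3 - 6)/(2 - 6)) - 1403) - 2469 = (2*(-9/(-4))*(-38 - 9/(-4)) - 1403) - 2469 = (2*(-¼*(-9))*(-38 - ¼*(-9)) - 1403) - 2469 = (2*(9/4)*(-38 + 9/4) - 1403) - 2469 = (2*(9/4)*(-143/4) - 1403) - 2469 = (-1287/8 - 1403) - 2469 = -12511/8 - 2469 = -32263/8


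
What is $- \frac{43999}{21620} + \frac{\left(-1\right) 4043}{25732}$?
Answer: $- \frac{6628217}{3023510} \approx -2.1922$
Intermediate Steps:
$- \frac{43999}{21620} + \frac{\left(-1\right) 4043}{25732} = \left(-43999\right) \frac{1}{21620} - \frac{4043}{25732} = - \frac{1913}{940} - \frac{4043}{25732} = - \frac{6628217}{3023510}$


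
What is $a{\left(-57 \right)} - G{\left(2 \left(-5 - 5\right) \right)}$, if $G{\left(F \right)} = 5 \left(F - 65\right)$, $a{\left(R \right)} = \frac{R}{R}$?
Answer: $426$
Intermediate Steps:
$a{\left(R \right)} = 1$
$G{\left(F \right)} = -325 + 5 F$ ($G{\left(F \right)} = 5 \left(-65 + F\right) = -325 + 5 F$)
$a{\left(-57 \right)} - G{\left(2 \left(-5 - 5\right) \right)} = 1 - \left(-325 + 5 \cdot 2 \left(-5 - 5\right)\right) = 1 - \left(-325 + 5 \cdot 2 \left(-10\right)\right) = 1 - \left(-325 + 5 \left(-20\right)\right) = 1 - \left(-325 - 100\right) = 1 - -425 = 1 + 425 = 426$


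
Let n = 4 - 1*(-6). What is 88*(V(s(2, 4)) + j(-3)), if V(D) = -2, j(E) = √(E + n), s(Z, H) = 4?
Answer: -176 + 88*√7 ≈ 56.826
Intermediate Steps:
n = 10 (n = 4 + 6 = 10)
j(E) = √(10 + E) (j(E) = √(E + 10) = √(10 + E))
88*(V(s(2, 4)) + j(-3)) = 88*(-2 + √(10 - 3)) = 88*(-2 + √7) = -176 + 88*√7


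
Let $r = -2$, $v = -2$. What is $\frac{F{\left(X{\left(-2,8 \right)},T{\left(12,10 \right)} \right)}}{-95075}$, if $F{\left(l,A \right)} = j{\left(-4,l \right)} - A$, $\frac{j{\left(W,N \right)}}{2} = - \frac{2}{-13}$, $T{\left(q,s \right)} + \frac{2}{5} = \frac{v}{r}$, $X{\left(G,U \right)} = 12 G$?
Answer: $\frac{19}{6179875} \approx 3.0745 \cdot 10^{-6}$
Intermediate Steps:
$T{\left(q,s \right)} = \frac{3}{5}$ ($T{\left(q,s \right)} = - \frac{2}{5} - \frac{2}{-2} = - \frac{2}{5} - -1 = - \frac{2}{5} + 1 = \frac{3}{5}$)
$j{\left(W,N \right)} = \frac{4}{13}$ ($j{\left(W,N \right)} = 2 \left(- \frac{2}{-13}\right) = 2 \left(\left(-2\right) \left(- \frac{1}{13}\right)\right) = 2 \cdot \frac{2}{13} = \frac{4}{13}$)
$F{\left(l,A \right)} = \frac{4}{13} - A$
$\frac{F{\left(X{\left(-2,8 \right)},T{\left(12,10 \right)} \right)}}{-95075} = \frac{\frac{4}{13} - \frac{3}{5}}{-95075} = \left(\frac{4}{13} - \frac{3}{5}\right) \left(- \frac{1}{95075}\right) = \left(- \frac{19}{65}\right) \left(- \frac{1}{95075}\right) = \frac{19}{6179875}$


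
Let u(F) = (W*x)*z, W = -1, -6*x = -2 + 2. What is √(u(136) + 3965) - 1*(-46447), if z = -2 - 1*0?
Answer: 46447 + √3965 ≈ 46510.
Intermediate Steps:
x = 0 (x = -(-2 + 2)/6 = -⅙*0 = 0)
z = -2 (z = -2 + 0 = -2)
u(F) = 0 (u(F) = -1*0*(-2) = 0*(-2) = 0)
√(u(136) + 3965) - 1*(-46447) = √(0 + 3965) - 1*(-46447) = √3965 + 46447 = 46447 + √3965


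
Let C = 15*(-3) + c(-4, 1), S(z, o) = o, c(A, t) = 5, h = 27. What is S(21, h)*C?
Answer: -1080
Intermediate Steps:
C = -40 (C = 15*(-3) + 5 = -45 + 5 = -40)
S(21, h)*C = 27*(-40) = -1080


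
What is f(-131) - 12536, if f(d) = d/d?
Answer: -12535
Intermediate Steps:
f(d) = 1
f(-131) - 12536 = 1 - 12536 = -12535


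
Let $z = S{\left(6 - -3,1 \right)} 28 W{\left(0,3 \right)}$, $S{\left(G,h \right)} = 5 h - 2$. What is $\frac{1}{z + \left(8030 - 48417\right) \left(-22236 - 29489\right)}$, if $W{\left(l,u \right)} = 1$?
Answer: $\frac{1}{2089017659} \approx 4.7869 \cdot 10^{-10}$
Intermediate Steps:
$S{\left(G,h \right)} = -2 + 5 h$
$z = 84$ ($z = \left(-2 + 5 \cdot 1\right) 28 \cdot 1 = \left(-2 + 5\right) 28 \cdot 1 = 3 \cdot 28 \cdot 1 = 84 \cdot 1 = 84$)
$\frac{1}{z + \left(8030 - 48417\right) \left(-22236 - 29489\right)} = \frac{1}{84 + \left(8030 - 48417\right) \left(-22236 - 29489\right)} = \frac{1}{84 - -2089017575} = \frac{1}{84 + 2089017575} = \frac{1}{2089017659}$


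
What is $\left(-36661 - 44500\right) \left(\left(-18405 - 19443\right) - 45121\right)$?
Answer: $6733847009$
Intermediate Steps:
$\left(-36661 - 44500\right) \left(\left(-18405 - 19443\right) - 45121\right) = - 81161 \left(\left(-18405 - 19443\right) - 45121\right) = - 81161 \left(-37848 - 45121\right) = \left(-81161\right) \left(-82969\right) = 6733847009$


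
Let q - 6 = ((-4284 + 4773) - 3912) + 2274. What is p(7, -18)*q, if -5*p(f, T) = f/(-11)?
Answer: -8001/55 ≈ -145.47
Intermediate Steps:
q = -1143 (q = 6 + (((-4284 + 4773) - 3912) + 2274) = 6 + ((489 - 3912) + 2274) = 6 + (-3423 + 2274) = 6 - 1149 = -1143)
p(f, T) = f/55 (p(f, T) = -f/(5*(-11)) = -f*(-1)/(5*11) = -(-1)*f/55 = f/55)
p(7, -18)*q = ((1/55)*7)*(-1143) = (7/55)*(-1143) = -8001/55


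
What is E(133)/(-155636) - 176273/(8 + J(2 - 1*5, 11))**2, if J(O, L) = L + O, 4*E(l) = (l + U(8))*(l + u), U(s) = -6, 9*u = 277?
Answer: -61730450581/89646336 ≈ -688.60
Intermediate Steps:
u = 277/9 (u = (1/9)*277 = 277/9 ≈ 30.778)
E(l) = (-6 + l)*(277/9 + l)/4 (E(l) = ((l - 6)*(l + 277/9))/4 = ((-6 + l)*(277/9 + l))/4 = (-6 + l)*(277/9 + l)/4)
E(133)/(-155636) - 176273/(8 + J(2 - 1*5, 11))**2 = (-277/6 + (1/4)*133**2 + (223/36)*133)/(-155636) - 176273/(8 + (11 + (2 - 1*5)))**2 = (-277/6 + (1/4)*17689 + 29659/36)*(-1/155636) - 176273/(8 + (11 + (2 - 5)))**2 = (-277/6 + 17689/4 + 29659/36)*(-1/155636) - 176273/(8 + (11 - 3))**2 = (93599/18)*(-1/155636) - 176273/(8 + 8)**2 = -93599/2801448 - 176273/(16**2) = -93599/2801448 - 176273/256 = -61730450581/89646336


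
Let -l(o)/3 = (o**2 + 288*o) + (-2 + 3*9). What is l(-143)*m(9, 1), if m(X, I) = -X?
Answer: -559170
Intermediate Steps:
l(o) = -75 - 864*o - 3*o**2 (l(o) = -3*((o**2 + 288*o) + (-2 + 3*9)) = -3*((o**2 + 288*o) + (-2 + 27)) = -3*((o**2 + 288*o) + 25) = -3*(25 + o**2 + 288*o) = -75 - 864*o - 3*o**2)
l(-143)*m(9, 1) = (-75 - 864*(-143) - 3*(-143)**2)*(-1*9) = (-75 + 123552 - 3*20449)*(-9) = (-75 + 123552 - 61347)*(-9) = 62130*(-9) = -559170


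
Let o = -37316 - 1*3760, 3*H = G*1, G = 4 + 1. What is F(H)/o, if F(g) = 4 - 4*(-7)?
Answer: -8/10269 ≈ -0.00077904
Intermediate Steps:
G = 5
H = 5/3 (H = (5*1)/3 = (⅓)*5 = 5/3 ≈ 1.6667)
o = -41076 (o = -37316 - 3760 = -41076)
F(g) = 32 (F(g) = 4 + 28 = 32)
F(H)/o = 32/(-41076) = 32*(-1/41076) = -8/10269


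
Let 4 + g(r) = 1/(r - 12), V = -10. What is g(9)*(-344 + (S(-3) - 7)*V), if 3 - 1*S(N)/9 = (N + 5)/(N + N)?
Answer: 7462/3 ≈ 2487.3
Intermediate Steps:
g(r) = -4 + 1/(-12 + r) (g(r) = -4 + 1/(r - 12) = -4 + 1/(-12 + r))
S(N) = 27 - 9*(5 + N)/(2*N) (S(N) = 27 - 9*(N + 5)/(N + N) = 27 - 9*(5 + N)/(2*N))
g(9)*(-344 + (S(-3) - 7)*V) = ((49 - 4*9)/(-12 + 9))*(-344 + ((45/2)*(-1 - 3)/(-3) - 7)*(-10)) = ((49 - 36)/(-3))*(-344 + ((45/2)*(-⅓)*(-4) - 7)*(-10)) = (-⅓*13)*(-344 + (30 - 7)*(-10)) = -13*(-344 + 23*(-10))/3 = -13*(-344 - 230)/3 = -13/3*(-574) = 7462/3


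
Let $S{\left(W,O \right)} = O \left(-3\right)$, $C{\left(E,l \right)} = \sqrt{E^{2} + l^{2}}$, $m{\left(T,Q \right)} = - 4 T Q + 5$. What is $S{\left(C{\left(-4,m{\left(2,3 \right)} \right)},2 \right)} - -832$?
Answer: $826$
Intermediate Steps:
$m{\left(T,Q \right)} = 5 - 4 Q T$ ($m{\left(T,Q \right)} = - 4 Q T + 5 = 5 - 4 Q T$)
$S{\left(W,O \right)} = - 3 O$
$S{\left(C{\left(-4,m{\left(2,3 \right)} \right)},2 \right)} - -832 = \left(-3\right) 2 - -832 = -6 + 832 = 826$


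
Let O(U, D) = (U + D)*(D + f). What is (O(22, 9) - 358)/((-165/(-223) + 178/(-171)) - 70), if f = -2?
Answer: 5376753/2680789 ≈ 2.0057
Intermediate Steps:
O(U, D) = (-2 + D)*(D + U) (O(U, D) = (U + D)*(D - 2) = (D + U)*(-2 + D) = (-2 + D)*(D + U))
(O(22, 9) - 358)/((-165/(-223) + 178/(-171)) - 70) = ((9² - 2*9 - 2*22 + 9*22) - 358)/((-165/(-223) + 178/(-171)) - 70) = ((81 - 18 - 44 + 198) - 358)/((-165*(-1/223) + 178*(-1/171)) - 70) = (217 - 358)/((165/223 - 178/171) - 70) = -141/(-11479/38133 - 70) = -141/(-2680789/38133) = -141*(-38133/2680789) = 5376753/2680789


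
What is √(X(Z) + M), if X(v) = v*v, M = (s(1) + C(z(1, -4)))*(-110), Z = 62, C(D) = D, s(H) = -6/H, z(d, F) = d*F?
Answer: 4*√309 ≈ 70.314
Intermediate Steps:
z(d, F) = F*d
M = 1100 (M = (-6/1 - 4*1)*(-110) = (-6*1 - 4)*(-110) = (-6 - 4)*(-110) = -10*(-110) = 1100)
X(v) = v²
√(X(Z) + M) = √(62² + 1100) = √(3844 + 1100) = √4944 = 4*√309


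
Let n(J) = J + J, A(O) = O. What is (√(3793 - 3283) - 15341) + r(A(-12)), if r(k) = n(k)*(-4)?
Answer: -15245 + √510 ≈ -15222.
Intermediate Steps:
n(J) = 2*J
r(k) = -8*k (r(k) = (2*k)*(-4) = -8*k)
(√(3793 - 3283) - 15341) + r(A(-12)) = (√(3793 - 3283) - 15341) - 8*(-12) = (√510 - 15341) + 96 = (-15341 + √510) + 96 = -15245 + √510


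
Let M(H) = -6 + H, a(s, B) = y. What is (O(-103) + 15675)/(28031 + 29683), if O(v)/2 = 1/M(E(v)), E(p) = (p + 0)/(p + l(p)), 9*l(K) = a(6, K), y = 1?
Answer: 72557723/267158106 ≈ 0.27159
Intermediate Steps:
a(s, B) = 1
l(K) = 1/9 (l(K) = (1/9)*1 = 1/9)
E(p) = p/(1/9 + p) (E(p) = (p + 0)/(p + 1/9) = p/(1/9 + p))
O(v) = 2/(-6 + 9*v/(1 + 9*v))
(O(-103) + 15675)/(28031 + 29683) = (2*(1 + 9*(-103))/(3*(-2 - 15*(-103))) + 15675)/(28031 + 29683) = (2*(1 - 927)/(3*(-2 + 1545)) + 15675)/57714 = ((2/3)*(-926)/1543 + 15675)*(1/57714) = ((2/3)*(1/1543)*(-926) + 15675)*(1/57714) = (-1852/4629 + 15675)*(1/57714) = (72557723/4629)*(1/57714) = 72557723/267158106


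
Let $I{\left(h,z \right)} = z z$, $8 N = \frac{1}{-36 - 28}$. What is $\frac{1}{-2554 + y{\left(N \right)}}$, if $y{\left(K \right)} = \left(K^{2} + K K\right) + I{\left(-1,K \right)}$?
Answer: $- \frac{262144}{669515773} \approx -0.00039154$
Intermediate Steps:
$N = - \frac{1}{512}$ ($N = \frac{1}{8 \left(-36 - 28\right)} = \frac{1}{8 \left(-64\right)} = \frac{1}{8} \left(- \frac{1}{64}\right) = - \frac{1}{512} \approx -0.0019531$)
$I{\left(h,z \right)} = z^{2}$
$y{\left(K \right)} = 3 K^{2}$ ($y{\left(K \right)} = \left(K^{2} + K K\right) + K^{2} = \left(K^{2} + K^{2}\right) + K^{2} = 2 K^{2} + K^{2} = 3 K^{2}$)
$\frac{1}{-2554 + y{\left(N \right)}} = \frac{1}{-2554 + 3 \left(- \frac{1}{512}\right)^{2}} = \frac{1}{-2554 + 3 \cdot \frac{1}{262144}} = \frac{1}{-2554 + \frac{3}{262144}} = \frac{1}{- \frac{669515773}{262144}} = - \frac{262144}{669515773}$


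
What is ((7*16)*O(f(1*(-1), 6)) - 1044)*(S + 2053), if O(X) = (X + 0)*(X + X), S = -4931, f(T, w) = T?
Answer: 2359960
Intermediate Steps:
O(X) = 2*X² (O(X) = X*(2*X) = 2*X²)
((7*16)*O(f(1*(-1), 6)) - 1044)*(S + 2053) = ((7*16)*(2*(1*(-1))²) - 1044)*(-4931 + 2053) = (112*(2*(-1)²) - 1044)*(-2878) = (112*(2*1) - 1044)*(-2878) = (112*2 - 1044)*(-2878) = (224 - 1044)*(-2878) = -820*(-2878) = 2359960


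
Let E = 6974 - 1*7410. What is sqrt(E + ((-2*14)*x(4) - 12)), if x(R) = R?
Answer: 4*I*sqrt(35) ≈ 23.664*I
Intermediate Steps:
E = -436 (E = 6974 - 7410 = -436)
sqrt(E + ((-2*14)*x(4) - 12)) = sqrt(-436 + (-2*14*4 - 12)) = sqrt(-436 + (-28*4 - 12)) = sqrt(-436 + (-112 - 12)) = sqrt(-436 - 124) = sqrt(-560) = 4*I*sqrt(35)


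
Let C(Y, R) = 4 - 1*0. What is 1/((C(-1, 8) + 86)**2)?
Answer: 1/8100 ≈ 0.00012346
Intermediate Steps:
C(Y, R) = 4 (C(Y, R) = 4 + 0 = 4)
1/((C(-1, 8) + 86)**2) = 1/((4 + 86)**2) = 1/(90**2) = 1/8100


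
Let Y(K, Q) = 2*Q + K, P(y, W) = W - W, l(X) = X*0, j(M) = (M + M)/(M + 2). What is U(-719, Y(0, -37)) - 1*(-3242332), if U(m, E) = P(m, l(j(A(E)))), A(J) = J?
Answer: 3242332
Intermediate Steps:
j(M) = 2*M/(2 + M) (j(M) = (2*M)/(2 + M) = 2*M/(2 + M))
l(X) = 0
P(y, W) = 0
Y(K, Q) = K + 2*Q
U(m, E) = 0
U(-719, Y(0, -37)) - 1*(-3242332) = 0 - 1*(-3242332) = 0 + 3242332 = 3242332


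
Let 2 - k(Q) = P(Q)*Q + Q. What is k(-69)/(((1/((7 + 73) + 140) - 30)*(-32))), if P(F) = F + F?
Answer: -519805/52792 ≈ -9.8463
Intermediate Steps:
P(F) = 2*F
k(Q) = 2 - Q - 2*Q² (k(Q) = 2 - ((2*Q)*Q + Q) = 2 - (2*Q² + Q) = 2 - (Q + 2*Q²) = 2 + (-Q - 2*Q²) = 2 - Q - 2*Q²)
k(-69)/(((1/((7 + 73) + 140) - 30)*(-32))) = (2 - 1*(-69) - 2*(-69)²)/(((1/((7 + 73) + 140) - 30)*(-32))) = (2 + 69 - 2*4761)/(((1/(80 + 140) - 30)*(-32))) = (2 + 69 - 9522)/(((1/220 - 30)*(-32))) = -9451*(-1/(32*(1/220 - 30))) = -9451/((-6599/220*(-32))) = -9451/52792/55 = -9451*55/52792 = -519805/52792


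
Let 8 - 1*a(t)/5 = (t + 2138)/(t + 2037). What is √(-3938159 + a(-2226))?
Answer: I*√15630403551/63 ≈ 1984.5*I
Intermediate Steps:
a(t) = 40 - 5*(2138 + t)/(2037 + t) (a(t) = 40 - 5*(t + 2138)/(t + 2037) = 40 - 5*(2138 + t)/(2037 + t))
√(-3938159 + a(-2226)) = √(-3938159 + 5*(14158 + 7*(-2226))/(2037 - 2226)) = √(-3938159 + 5*(14158 - 15582)/(-189)) = √(-3938159 + 5*(-1/189)*(-1424)) = √(-3938159 + 7120/189) = √(-744304931/189) = I*√15630403551/63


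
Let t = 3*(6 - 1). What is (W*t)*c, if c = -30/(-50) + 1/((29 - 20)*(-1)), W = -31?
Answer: -682/3 ≈ -227.33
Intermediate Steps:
c = 22/45 (c = -30*(-1/50) - 1/9 = ⅗ + (⅑)*(-1) = ⅗ - ⅑ = 22/45 ≈ 0.48889)
t = 15 (t = 3*5 = 15)
(W*t)*c = -31*15*(22/45) = -465*22/45 = -682/3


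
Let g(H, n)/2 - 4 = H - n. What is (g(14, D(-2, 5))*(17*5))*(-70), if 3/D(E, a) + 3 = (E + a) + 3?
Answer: -202300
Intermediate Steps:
D(E, a) = 3/(E + a) (D(E, a) = 3/(-3 + ((E + a) + 3)) = 3/(-3 + (3 + E + a)) = 3/(E + a))
g(H, n) = 8 - 2*n + 2*H (g(H, n) = 8 + 2*(H - n) = 8 + (-2*n + 2*H) = 8 - 2*n + 2*H)
(g(14, D(-2, 5))*(17*5))*(-70) = ((8 - 6/(-2 + 5) + 2*14)*(17*5))*(-70) = ((8 - 6/3 + 28)*85)*(-70) = ((8 - 2*1 + 28)*85)*(-70) = ((8 - 2 + 28)*85)*(-70) = (34*85)*(-70) = 2890*(-70) = -202300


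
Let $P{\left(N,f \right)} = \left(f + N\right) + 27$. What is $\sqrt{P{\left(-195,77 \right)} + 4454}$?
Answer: $\sqrt{4363} \approx 66.053$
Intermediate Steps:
$P{\left(N,f \right)} = 27 + N + f$ ($P{\left(N,f \right)} = \left(N + f\right) + 27 = 27 + N + f$)
$\sqrt{P{\left(-195,77 \right)} + 4454} = \sqrt{\left(27 - 195 + 77\right) + 4454} = \sqrt{-91 + 4454} = \sqrt{4363}$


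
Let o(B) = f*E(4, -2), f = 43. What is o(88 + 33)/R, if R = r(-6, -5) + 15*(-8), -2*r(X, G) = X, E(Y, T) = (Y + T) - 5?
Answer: 43/39 ≈ 1.1026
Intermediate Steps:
E(Y, T) = -5 + T + Y (E(Y, T) = (T + Y) - 5 = -5 + T + Y)
r(X, G) = -X/2
R = -117 (R = -½*(-6) + 15*(-8) = 3 - 120 = -117)
o(B) = -129 (o(B) = 43*(-5 - 2 + 4) = 43*(-3) = -129)
o(88 + 33)/R = -129/(-117) = -129*(-1/117) = 43/39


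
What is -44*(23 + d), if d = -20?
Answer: -132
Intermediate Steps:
-44*(23 + d) = -44*(23 - 20) = -44*3 = -132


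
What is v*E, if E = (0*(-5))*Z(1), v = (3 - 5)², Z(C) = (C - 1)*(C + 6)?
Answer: 0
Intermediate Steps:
Z(C) = (-1 + C)*(6 + C)
v = 4 (v = (-2)² = 4)
E = 0 (E = (0*(-5))*(-6 + 1² + 5*1) = 0*(-6 + 1 + 5) = 0*0 = 0)
v*E = 4*0 = 0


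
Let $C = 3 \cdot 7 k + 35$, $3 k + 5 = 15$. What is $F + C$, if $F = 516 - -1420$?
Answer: $2041$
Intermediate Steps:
$k = \frac{10}{3}$ ($k = - \frac{5}{3} + \frac{1}{3} \cdot 15 = - \frac{5}{3} + 5 = \frac{10}{3} \approx 3.3333$)
$F = 1936$ ($F = 516 + 1420 = 1936$)
$C = 105$ ($C = 3 \cdot 7 \cdot \frac{10}{3} + 35 = 21 \cdot \frac{10}{3} + 35 = 70 + 35 = 105$)
$F + C = 1936 + 105 = 2041$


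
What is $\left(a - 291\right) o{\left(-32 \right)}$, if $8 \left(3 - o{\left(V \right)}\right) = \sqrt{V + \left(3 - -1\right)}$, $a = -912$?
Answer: $-3609 + \frac{1203 i \sqrt{7}}{4} \approx -3609.0 + 795.71 i$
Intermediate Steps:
$o{\left(V \right)} = 3 - \frac{\sqrt{4 + V}}{8}$ ($o{\left(V \right)} = 3 - \frac{\sqrt{V + \left(3 - -1\right)}}{8} = 3 - \frac{\sqrt{V + \left(3 + 1\right)}}{8} = 3 - \frac{\sqrt{V + 4}}{8} = 3 - \frac{\sqrt{4 + V}}{8}$)
$\left(a - 291\right) o{\left(-32 \right)} = \left(-912 - 291\right) \left(3 - \frac{\sqrt{4 - 32}}{8}\right) = - 1203 \left(3 - \frac{\sqrt{-28}}{8}\right) = - 1203 \left(3 - \frac{2 i \sqrt{7}}{8}\right) = - 1203 \left(3 - \frac{i \sqrt{7}}{4}\right) = -3609 + \frac{1203 i \sqrt{7}}{4}$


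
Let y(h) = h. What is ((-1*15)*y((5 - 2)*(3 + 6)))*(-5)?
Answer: 2025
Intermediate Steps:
((-1*15)*y((5 - 2)*(3 + 6)))*(-5) = ((-1*15)*((5 - 2)*(3 + 6)))*(-5) = -45*9*(-5) = -15*27*(-5) = -405*(-5) = 2025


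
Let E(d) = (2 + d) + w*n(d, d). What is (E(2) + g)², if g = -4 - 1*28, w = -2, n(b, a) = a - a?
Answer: 784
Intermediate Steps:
n(b, a) = 0
g = -32 (g = -4 - 28 = -32)
E(d) = 2 + d (E(d) = (2 + d) - 2*0 = (2 + d) + 0 = 2 + d)
(E(2) + g)² = ((2 + 2) - 32)² = (4 - 32)² = (-28)² = 784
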